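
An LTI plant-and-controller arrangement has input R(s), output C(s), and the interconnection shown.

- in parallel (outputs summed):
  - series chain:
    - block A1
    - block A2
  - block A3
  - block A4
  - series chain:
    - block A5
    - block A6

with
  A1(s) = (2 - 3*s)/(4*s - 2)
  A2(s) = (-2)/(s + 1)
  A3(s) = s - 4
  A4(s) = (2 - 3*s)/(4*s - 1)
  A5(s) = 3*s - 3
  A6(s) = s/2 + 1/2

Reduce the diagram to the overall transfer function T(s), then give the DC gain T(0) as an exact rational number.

Reducing step by step:

Step 1 - combine A1, A2 in series, giving (3*s - 2)/(2*s^2 + s - 1)
Step 2 - reduce the series chain A5, A6, giving 3*s^2/2 - 3/2
Step 3 - combine (A1*A2), A3, A4, (A5*A6) in parallel, giving (24*s^5 + 22*s^4 - 111*s^3 - 3*s^2 + 45*s - 11)/(16*s^3 + 4*s^2 - 10*s + 2)
The step-3 result is T(s). Setting s = 0: T(0) = -11/2.

Answer: -11/2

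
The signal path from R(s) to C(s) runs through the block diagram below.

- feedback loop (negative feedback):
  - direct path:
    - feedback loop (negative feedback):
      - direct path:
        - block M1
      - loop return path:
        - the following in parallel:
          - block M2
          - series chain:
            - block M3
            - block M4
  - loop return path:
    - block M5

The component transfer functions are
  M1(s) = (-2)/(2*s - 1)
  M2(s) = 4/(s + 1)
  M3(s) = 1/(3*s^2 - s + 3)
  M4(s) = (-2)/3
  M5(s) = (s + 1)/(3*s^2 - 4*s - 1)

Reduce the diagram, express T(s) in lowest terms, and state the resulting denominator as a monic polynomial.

(1) cascade M3, M4; result (-2)/(9*s^2 - 3*s + 9)
(2) sum the parallel branches M2, (M3*M4); result (36*s^2 - 14*s + 34)/(9*s^3 + 6*s^2 + 6*s + 9)
(3) close the feedback loop around M1, (M2+(M3*M4)); result (-18*s^3 - 12*s^2 - 12*s - 18)/(18*s^4 + 3*s^3 - 66*s^2 + 40*s - 77)
(4) collapse the loop ([M1/(1+M1*(M2+(M3*M4)))] forward, M5 return); result (-54*s^5 + 36*s^4 + 30*s^3 + 6*s^2 + 84*s + 18)/(54*s^6 - 63*s^5 - 246*s^4 + 351*s^3 - 349*s^2 + 238*s + 59)
No further cancellation is possible in the step-4 result, so that is T(s). Its denominator becomes monic after dividing by the leading coefficient 54.

Final answer: s^6 - 7*s^5/6 - 41*s^4/9 + 13*s^3/2 - 349*s^2/54 + 119*s/27 + 59/54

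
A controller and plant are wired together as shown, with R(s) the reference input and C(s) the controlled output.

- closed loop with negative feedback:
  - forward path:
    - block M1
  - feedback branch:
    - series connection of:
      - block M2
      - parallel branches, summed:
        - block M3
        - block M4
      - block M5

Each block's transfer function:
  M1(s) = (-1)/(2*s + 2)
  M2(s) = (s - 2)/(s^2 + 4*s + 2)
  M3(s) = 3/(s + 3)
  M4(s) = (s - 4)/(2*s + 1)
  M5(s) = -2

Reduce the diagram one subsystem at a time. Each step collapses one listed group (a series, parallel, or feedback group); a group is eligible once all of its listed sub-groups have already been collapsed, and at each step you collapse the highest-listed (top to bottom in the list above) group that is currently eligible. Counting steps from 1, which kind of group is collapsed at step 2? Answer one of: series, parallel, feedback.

(1) add M3, M4 (parallel)
(2) cascade M2, (M3+M4), M5
(3) apply the feedback formula to M1, (M2*(M3+M4)*M5)
The group at step 2 is a series group.

Therefore the answer is series.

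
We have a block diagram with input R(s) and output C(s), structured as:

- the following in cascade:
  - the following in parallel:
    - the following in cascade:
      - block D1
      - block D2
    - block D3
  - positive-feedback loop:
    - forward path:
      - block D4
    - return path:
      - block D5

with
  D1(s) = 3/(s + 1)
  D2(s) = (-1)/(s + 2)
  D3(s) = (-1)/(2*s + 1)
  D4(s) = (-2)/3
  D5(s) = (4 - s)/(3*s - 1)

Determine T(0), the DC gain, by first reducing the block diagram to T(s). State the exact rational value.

The answer is -1.

Reasoning:
[1] series reduction of D1, D2 = (-3)/(s^2 + 3*s + 2)
[2] add (D1*D2), D3 (parallel) = (-s^2 - 9*s - 5)/(2*s^3 + 7*s^2 + 7*s + 2)
[3] reduce the feedback loop with forward D4 and return D5 = (2 - 6*s)/(7*s + 5)
[4] multiply ((D1*D2)+D3), [D4/(1-D4*D5)] (series) = (6*s^3 + 52*s^2 + 12*s - 10)/(14*s^4 + 59*s^3 + 84*s^2 + 49*s + 10)
Step 4 gives the overall T(s). Then T(0) = -10/10 = -1.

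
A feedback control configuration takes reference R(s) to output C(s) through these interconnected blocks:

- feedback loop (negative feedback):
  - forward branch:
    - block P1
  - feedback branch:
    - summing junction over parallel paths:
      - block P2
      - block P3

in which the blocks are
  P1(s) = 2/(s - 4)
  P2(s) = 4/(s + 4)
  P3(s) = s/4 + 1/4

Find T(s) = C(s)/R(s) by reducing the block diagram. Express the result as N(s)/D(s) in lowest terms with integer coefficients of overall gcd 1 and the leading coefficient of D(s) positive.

Answer: (4*s + 16)/(3*s^2 + 5*s - 12)

Working:
Step 1: parallel reduction of P2, P3 gives (s^2 + 5*s + 20)/(4*s + 16)
Step 2: close the feedback loop around P1, (P2+P3), which is the overall transfer function T(s) = C(s)/R(s) in lowest terms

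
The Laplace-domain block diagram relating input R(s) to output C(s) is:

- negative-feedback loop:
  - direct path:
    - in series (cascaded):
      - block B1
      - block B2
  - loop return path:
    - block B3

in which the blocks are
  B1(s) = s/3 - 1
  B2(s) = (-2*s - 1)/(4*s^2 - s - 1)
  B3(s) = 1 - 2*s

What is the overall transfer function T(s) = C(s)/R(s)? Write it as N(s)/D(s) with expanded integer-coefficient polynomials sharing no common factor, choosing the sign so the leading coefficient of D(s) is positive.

Reducing step by step:

Step 1. multiply B1, B2 (series) gives (-2*s^2 + 5*s + 3)/(12*s^2 - 3*s - 3)
Step 2. feedback reduction of (B1*B2), B3; the result is T(s) itself (integer coefficients, no common factor, positive leading denominator coefficient)

Answer: (-2*s^2 + 5*s + 3)/(4*s^3 - 4*s)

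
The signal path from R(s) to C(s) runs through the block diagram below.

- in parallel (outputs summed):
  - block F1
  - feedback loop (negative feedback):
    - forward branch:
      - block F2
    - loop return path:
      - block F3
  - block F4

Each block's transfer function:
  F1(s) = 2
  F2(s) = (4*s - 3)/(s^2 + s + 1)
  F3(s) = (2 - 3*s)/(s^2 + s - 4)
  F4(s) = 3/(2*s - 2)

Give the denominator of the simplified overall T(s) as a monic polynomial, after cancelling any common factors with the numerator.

Step 1 - close the feedback loop around F2, F3 gives (4*s^3 + s^2 - 19*s + 12)/(s^4 + 2*s^3 - 14*s^2 + 14*s - 10)
Step 2 - reduce the parallel group F1, [F2/(1+F2*F3)], F4 gives (4*s^5 + 15*s^4 - 64*s^3 + 30*s^2 + 8*s - 14)/(2*s^5 + 2*s^4 - 32*s^3 + 56*s^2 - 48*s + 20)
That last expression is T(s), already simplified. Scaling its denominator by 1/2 (the reciprocal of the leading coefficient) yields the monic denominator.

Therefore the answer is s^5 + s^4 - 16*s^3 + 28*s^2 - 24*s + 10.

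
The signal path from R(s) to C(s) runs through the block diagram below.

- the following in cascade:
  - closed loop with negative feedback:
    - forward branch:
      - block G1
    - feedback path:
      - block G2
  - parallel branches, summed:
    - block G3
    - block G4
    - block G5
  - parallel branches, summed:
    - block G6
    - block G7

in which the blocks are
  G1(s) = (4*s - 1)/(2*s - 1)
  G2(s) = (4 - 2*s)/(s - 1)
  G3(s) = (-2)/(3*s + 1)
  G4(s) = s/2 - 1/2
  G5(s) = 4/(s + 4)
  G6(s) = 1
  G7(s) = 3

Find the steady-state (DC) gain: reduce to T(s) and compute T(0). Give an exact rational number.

First reduce the diagram to T(s).

(1) collapse the loop (G1 forward, G2 return) -> (-4*s^2 + 5*s - 1)/(6*s^2 - 15*s + 3)
(2) add G3, G4, G5 (parallel) -> (3*s^3 + 10*s^2 + 11*s - 12)/(6*s^2 + 26*s + 8)
(3) reduce the parallel group G6, G7 -> 4
(4) multiply [G1/(1+G1*G2)], (G3+G4+G5), (G6+G7) (series) -> (-24*s^5 - 50*s^4 + 6*s^3 + 186*s^2 - 142*s + 24)/(18*s^4 + 33*s^3 - 162*s^2 - 21*s + 12)
Step 4 gives the overall T(s). Then T(0) = 24/12 = 2.

Answer: 2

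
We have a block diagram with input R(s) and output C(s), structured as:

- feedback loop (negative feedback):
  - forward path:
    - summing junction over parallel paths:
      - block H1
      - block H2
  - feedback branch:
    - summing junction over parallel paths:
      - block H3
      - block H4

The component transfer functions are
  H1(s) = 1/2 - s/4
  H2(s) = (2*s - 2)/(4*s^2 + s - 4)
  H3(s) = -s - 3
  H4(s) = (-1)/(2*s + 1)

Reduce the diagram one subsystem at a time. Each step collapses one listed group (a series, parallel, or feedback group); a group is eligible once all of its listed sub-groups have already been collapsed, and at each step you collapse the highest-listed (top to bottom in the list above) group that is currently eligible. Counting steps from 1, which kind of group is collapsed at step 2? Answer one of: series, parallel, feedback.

The answer is parallel.

Reasoning:
1. add H1, H2 (parallel)
2. combine H3, H4 in parallel
3. apply the feedback formula to (H1+H2), (H3+H4)
The group at step 2 is a parallel group.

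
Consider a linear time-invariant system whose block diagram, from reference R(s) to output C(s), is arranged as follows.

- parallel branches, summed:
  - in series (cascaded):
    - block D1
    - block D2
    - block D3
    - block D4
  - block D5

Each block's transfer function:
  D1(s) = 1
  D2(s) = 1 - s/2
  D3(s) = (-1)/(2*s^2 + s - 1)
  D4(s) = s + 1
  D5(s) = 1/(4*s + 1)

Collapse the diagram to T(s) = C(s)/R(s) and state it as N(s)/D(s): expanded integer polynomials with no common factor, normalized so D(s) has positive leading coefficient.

Step 1: cascade D1, D2, D3, D4 gives (s - 2)/(4*s - 2)
Step 2: add (D1*D2*D3*D4), D5 (parallel), which is the overall transfer function T(s) = C(s)/R(s) in lowest terms

Final answer: (4*s^2 - 3*s - 4)/(16*s^2 - 4*s - 2)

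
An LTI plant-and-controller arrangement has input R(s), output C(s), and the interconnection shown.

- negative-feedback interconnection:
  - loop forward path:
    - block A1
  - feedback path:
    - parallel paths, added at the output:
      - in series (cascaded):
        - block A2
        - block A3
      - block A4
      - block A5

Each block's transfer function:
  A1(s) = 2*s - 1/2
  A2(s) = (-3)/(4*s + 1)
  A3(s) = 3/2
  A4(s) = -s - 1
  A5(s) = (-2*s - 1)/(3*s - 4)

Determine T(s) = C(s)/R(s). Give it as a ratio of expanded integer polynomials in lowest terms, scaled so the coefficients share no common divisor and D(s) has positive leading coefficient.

[1] cascade A2, A3 -> (-9)/(8*s + 2)
[2] combine (A2*A3), A4, A5 in parallel -> (-24*s^3 - 14*s^2 - 5*s + 42)/(24*s^2 - 26*s - 8)
[3] feedback reduction of A1, ((A2*A3)+A4+A5); the result is T(s) itself (integer coefficients, no common factor, positive leading denominator coefficient)

Answer: (-96*s^3 + 128*s^2 + 6*s - 8)/(96*s^4 + 32*s^3 - 42*s^2 - 121*s + 58)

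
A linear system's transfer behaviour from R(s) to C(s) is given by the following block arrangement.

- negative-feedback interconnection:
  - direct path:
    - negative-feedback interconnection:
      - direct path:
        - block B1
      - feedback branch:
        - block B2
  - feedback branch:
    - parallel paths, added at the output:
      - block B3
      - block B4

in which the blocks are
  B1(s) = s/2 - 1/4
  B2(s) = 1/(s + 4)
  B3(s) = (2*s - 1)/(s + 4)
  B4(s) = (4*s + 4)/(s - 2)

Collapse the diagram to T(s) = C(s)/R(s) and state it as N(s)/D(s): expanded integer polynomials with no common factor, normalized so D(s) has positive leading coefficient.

[1] apply the feedback formula to B1, B2 = (2*s^2 + 7*s - 4)/(6*s + 15)
[2] combine B3, B4 in parallel = (6*s^2 + 15*s + 18)/(s^2 + 2*s - 8)
[3] close the feedback loop around [B1/(1+B1*B2)], (B3+B4): this yields T(s), and no further normalization is needed

Answer: (2*s^3 + 3*s^2 - 18*s + 8)/(12*s^3 + 30*s^2 + 24*s - 48)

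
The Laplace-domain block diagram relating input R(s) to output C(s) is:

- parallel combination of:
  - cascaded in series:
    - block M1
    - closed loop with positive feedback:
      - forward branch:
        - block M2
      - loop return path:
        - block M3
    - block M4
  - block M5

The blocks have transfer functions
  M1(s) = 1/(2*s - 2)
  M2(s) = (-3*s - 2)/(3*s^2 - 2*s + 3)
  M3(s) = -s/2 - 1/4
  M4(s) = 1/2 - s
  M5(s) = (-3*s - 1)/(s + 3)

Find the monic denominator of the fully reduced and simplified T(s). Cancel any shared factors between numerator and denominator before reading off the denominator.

First reduce the diagram to T(s).

Step 1 - feedback reduction of M2, M3 = (-12*s - 8)/(6*s^2 - 15*s + 10)
Step 2 - series reduction of M1, [M2/(1-M2*M3)], M4 = (6*s^2 + s - 2)/(6*s^3 - 21*s^2 + 25*s - 10)
Step 3 - combine (M1*[M2/(1-M2*M3)]*M4), M5 in parallel = (-18*s^4 + 63*s^3 - 35*s^2 + 6*s + 4)/(6*s^4 - 3*s^3 - 38*s^2 + 65*s - 30)
That last expression is T(s), already simplified. Scaling its denominator by 1/6 (the reciprocal of the leading coefficient) yields the monic denominator.

Answer: s^4 - s^3/2 - 19*s^2/3 + 65*s/6 - 5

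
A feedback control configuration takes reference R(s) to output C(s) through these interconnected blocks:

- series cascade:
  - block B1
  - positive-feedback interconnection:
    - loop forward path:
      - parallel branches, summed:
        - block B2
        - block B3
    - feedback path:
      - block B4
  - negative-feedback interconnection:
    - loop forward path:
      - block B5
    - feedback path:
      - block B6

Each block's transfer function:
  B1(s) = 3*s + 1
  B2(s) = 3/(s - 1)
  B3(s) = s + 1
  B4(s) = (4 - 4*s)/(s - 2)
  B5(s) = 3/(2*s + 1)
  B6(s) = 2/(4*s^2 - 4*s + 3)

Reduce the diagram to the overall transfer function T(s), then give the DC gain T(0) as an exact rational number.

Step 1. add B2, B3 (parallel) = (s^2 + 2)/(s - 1)
Step 2. apply the feedback formula to (B2+B3), B4 = (s^3 - 2*s^2 + 2*s - 4)/(4*s^3 - 3*s^2 + 5*s - 6)
Step 3. apply the feedback formula to B5, B6 = (12*s^2 - 12*s + 9)/(8*s^3 - 4*s^2 + 2*s + 9)
Step 4. reduce the series chain B1, [(B2+B3)/(1-(B2+B3)*B4)], [B5/(1+B5*B6)] = (36*s^6 - 96*s^5 + 135*s^4 - 213*s^3 + 108*s^2 - 42*s - 36)/(32*s^6 - 40*s^5 + 60*s^4 - 38*s^3 + 7*s^2 + 33*s - 54)
The step-4 result is T(s). Setting s = 0: T(0) = -36/(-54) = 2/3.

Final answer: 2/3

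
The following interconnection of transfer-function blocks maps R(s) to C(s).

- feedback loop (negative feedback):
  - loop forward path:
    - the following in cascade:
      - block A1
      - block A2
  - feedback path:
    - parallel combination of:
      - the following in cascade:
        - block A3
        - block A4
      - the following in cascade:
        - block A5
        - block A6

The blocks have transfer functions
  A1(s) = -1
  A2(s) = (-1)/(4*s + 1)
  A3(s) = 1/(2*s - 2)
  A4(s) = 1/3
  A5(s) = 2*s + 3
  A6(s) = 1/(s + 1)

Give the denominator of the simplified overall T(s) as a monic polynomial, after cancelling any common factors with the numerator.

Step 1. multiply A1, A2 (series), giving 1/(4*s + 1)
Step 2. series reduction of A3, A4, giving 1/(6*s - 6)
Step 3. reduce the series chain A5, A6, giving (2*s + 3)/(s + 1)
Step 4. sum the parallel branches (A3*A4), (A5*A6), giving (12*s^2 + 7*s - 17)/(6*s^2 - 6)
Step 5. apply the feedback formula to (A1*A2), ((A3*A4)+(A5*A6)), giving (6*s^2 - 6)/(24*s^3 + 18*s^2 - 17*s - 23)
That last expression is T(s), already simplified. Scaling its denominator by 1/24 (the reciprocal of the leading coefficient) yields the monic denominator.

Hence the answer: s^3 + 3*s^2/4 - 17*s/24 - 23/24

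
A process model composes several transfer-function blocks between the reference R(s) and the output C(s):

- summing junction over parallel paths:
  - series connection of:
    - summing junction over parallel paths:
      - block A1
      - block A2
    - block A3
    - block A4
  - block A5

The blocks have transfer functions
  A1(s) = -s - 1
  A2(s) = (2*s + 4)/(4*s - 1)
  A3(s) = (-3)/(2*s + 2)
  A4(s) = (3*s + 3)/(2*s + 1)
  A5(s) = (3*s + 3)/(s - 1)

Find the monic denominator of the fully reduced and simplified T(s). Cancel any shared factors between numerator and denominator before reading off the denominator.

First reduce the diagram to T(s).

1. add A1, A2 (parallel) gives (-4*s^2 - s + 5)/(4*s - 1)
2. reduce the series chain (A1+A2), A3, A4 gives (36*s^2 + 9*s - 45)/(16*s^2 + 4*s - 2)
3. parallel reduction of ((A1+A2)*A3*A4), A5 gives (84*s^3 + 33*s^2 - 48*s + 39)/(16*s^3 - 12*s^2 - 6*s + 2)
T(s) is the step-3 result (common factors already cancelled). Leading coefficient of the denominator: 16. Divide through by 16 for the monic polynomial.

Answer: s^3 - 3*s^2/4 - 3*s/8 + 1/8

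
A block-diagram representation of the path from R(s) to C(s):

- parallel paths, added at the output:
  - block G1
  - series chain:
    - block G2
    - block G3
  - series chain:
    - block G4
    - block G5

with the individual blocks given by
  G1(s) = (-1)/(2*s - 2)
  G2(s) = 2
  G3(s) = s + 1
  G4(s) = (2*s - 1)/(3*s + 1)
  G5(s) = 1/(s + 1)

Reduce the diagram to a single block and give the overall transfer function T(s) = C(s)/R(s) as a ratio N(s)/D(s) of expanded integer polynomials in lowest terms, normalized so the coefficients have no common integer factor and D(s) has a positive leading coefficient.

[1] reduce the series chain G2, G3, giving 2*s + 2
[2] combine G4, G5 in series, giving (2*s - 1)/(3*s^2 + 4*s + 1)
[3] combine G1, (G2*G3), (G4*G5) in parallel - this is the overall T(s), already in the required normalized form

Therefore the answer is (12*s^4 + 16*s^3 - 7*s^2 - 26*s - 3)/(6*s^3 + 2*s^2 - 6*s - 2).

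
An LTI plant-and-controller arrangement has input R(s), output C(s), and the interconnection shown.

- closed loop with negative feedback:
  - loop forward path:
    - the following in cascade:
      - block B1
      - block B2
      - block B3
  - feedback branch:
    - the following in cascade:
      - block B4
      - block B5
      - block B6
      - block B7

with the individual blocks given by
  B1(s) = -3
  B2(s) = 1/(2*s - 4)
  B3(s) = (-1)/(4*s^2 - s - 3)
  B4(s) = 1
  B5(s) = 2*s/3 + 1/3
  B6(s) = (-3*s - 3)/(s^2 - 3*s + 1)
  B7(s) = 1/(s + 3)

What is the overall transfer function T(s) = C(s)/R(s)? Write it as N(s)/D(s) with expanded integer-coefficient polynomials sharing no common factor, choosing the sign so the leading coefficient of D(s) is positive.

The answer is (3*s^3 - 24*s + 9)/(8*s^6 - 18*s^5 - 66*s^4 + 180*s^3 - 44*s^2 - 111*s + 33).

Reasoning:
[1] combine B1, B2, B3 in series = 3/(8*s^3 - 18*s^2 - 2*s + 12)
[2] cascade B4, B5, B6, B7 = (-2*s^2 - 3*s - 1)/(s^3 - 8*s + 3)
[3] feedback reduction of (B1*B2*B3), (B4*B5*B6*B7), which is the overall transfer function T(s) = C(s)/R(s) in lowest terms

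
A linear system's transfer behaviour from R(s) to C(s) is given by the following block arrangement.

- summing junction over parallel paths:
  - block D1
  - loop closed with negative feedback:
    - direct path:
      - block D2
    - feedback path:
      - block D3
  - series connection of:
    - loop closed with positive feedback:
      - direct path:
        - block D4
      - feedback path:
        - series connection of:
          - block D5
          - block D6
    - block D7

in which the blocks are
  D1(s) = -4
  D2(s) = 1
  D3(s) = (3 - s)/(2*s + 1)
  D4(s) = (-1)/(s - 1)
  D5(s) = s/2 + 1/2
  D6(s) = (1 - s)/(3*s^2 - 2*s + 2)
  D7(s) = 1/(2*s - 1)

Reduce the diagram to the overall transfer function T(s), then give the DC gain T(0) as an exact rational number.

The answer is -61/12.

Reasoning:
Step 1. apply the feedback formula to D2, D3 -> (2*s + 1)/(s + 4)
Step 2. reduce the series chain D5, D6 -> (1 - s^2)/(6*s^2 - 4*s + 4)
Step 3. apply the feedback formula to D4, (D5*D6) -> (-6*s^2 + 4*s - 4)/(6*s^3 - 11*s^2 + 8*s - 3)
Step 4. combine [D4/(1-D4*(D5*D6))], D7 in series -> (-6*s^2 + 4*s - 4)/(12*s^4 - 28*s^3 + 27*s^2 - 14*s + 3)
Step 5. combine D1, [D2/(1+D2*D3)], ([D4/(1-D4*(D5*D6))]*D7) in parallel -> (-24*s^5 - 124*s^4 + 360*s^3 - 397*s^2 + 216*s - 61)/(12*s^5 + 20*s^4 - 85*s^3 + 94*s^2 - 53*s + 12)
That last expression is T(s); at s = 0 only the constant terms survive, so T(0) = -61/12.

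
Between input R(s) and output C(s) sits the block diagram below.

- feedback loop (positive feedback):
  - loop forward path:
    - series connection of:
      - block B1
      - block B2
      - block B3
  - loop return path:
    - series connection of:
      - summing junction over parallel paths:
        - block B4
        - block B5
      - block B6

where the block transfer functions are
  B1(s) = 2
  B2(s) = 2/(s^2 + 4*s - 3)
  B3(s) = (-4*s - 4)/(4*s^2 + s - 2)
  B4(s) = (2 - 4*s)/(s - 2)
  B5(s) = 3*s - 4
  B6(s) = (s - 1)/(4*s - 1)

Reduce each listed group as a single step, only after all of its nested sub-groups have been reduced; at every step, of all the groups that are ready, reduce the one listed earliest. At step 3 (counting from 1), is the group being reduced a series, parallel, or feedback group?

Step 1 - combine B1, B2, B3 in series
Step 2 - parallel reduction of B4, B5
Step 3 - cascade (B4+B5), B6
Step 4 - feedback reduction of (B1*B2*B3), ((B4+B5)*B6)
So the answer for step 3 is series.

Answer: series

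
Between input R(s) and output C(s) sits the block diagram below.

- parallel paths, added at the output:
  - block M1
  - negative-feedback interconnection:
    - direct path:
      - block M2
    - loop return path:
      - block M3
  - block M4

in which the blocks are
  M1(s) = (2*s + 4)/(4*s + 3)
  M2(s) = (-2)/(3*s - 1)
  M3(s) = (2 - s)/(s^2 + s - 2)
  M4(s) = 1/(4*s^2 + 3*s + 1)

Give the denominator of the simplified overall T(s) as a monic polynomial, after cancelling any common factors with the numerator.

1. collapse the loop (M2 forward, M3 return): (-2*s^2 - 2*s + 4)/(3*s^3 + 2*s^2 - 5*s - 2)
2. combine M1, [M2/(1+M2*M3)], M4 in parallel: (24*s^6 + 50*s^5 - 22*s^4 - 79*s^3 - 56*s^2 - 25*s - 2)/(48*s^6 + 104*s^5 + 7*s^4 - 117*s^3 - 107*s^2 - 41*s - 6)
T(s) is the step-2 result (common factors already cancelled). Leading coefficient of the denominator: 48. Divide through by 48 for the monic polynomial.

Answer: s^6 + 13*s^5/6 + 7*s^4/48 - 39*s^3/16 - 107*s^2/48 - 41*s/48 - 1/8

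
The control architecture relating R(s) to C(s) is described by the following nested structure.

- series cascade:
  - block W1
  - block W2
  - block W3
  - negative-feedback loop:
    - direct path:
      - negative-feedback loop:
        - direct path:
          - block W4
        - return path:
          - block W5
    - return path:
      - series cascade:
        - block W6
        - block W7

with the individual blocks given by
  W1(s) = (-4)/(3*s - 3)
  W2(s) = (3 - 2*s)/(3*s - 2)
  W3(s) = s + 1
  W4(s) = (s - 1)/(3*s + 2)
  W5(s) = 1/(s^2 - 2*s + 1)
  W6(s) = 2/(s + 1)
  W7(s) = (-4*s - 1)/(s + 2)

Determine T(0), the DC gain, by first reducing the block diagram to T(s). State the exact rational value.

The answer is 1.

Reasoning:
(1) close the feedback loop around W4, W5; result (s^2 - 2*s + 1)/(3*s^2 - s - 1)
(2) series reduction of W6, W7; result (-8*s - 2)/(s^2 + 3*s + 2)
(3) reduce the feedback loop with forward [W4/(1+W4*W5)] and return (W6*W7); result (s^4 + s^3 - 3*s^2 - s + 2)/(3*s^4 + 16*s^2 - 9*s - 4)
(4) multiply W1, W2, W3, [[W4/(1+W4*W5)]/(1+[W4/(1+W4*W5)]*(W6*W7))] (series); result (8*s^5 + 12*s^4 - 28*s^3 - 36*s^2 + 20*s + 24)/(27*s^5 - 18*s^4 + 144*s^3 - 177*s^2 + 18*s + 24)
That last expression is T(s); at s = 0 only the constant terms survive, so T(0) = 24/24 = 1.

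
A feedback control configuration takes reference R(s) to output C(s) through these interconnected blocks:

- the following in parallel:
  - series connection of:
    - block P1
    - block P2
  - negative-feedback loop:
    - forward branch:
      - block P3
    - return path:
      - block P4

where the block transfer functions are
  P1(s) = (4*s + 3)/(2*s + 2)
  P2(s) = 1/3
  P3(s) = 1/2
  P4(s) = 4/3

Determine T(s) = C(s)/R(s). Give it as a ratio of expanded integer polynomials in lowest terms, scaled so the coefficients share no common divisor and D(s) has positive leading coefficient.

Step 1 - reduce the series chain P1, P2, giving (4*s + 3)/(6*s + 6)
Step 2 - feedback reduction of P3, P4, giving 3/10
Step 3 - reduce the parallel group (P1*P2), [P3/(1+P3*P4)]: this yields T(s), and no further normalization is needed

Final answer: (29*s + 24)/(30*s + 30)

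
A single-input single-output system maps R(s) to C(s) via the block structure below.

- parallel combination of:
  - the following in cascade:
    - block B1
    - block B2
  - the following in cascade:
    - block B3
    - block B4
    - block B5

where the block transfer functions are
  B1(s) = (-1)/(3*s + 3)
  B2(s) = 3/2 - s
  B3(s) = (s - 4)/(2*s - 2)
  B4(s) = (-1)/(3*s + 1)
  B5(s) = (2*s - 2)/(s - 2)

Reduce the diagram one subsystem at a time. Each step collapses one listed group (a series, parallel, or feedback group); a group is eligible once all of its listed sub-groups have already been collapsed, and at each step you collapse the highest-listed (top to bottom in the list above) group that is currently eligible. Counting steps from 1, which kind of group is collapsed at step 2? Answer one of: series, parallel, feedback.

(1) cascade B1, B2
(2) reduce the series chain B3, B4, B5
(3) sum the parallel branches (B1*B2), (B3*B4*B5)
At step 2 the group reduced is series.

Answer: series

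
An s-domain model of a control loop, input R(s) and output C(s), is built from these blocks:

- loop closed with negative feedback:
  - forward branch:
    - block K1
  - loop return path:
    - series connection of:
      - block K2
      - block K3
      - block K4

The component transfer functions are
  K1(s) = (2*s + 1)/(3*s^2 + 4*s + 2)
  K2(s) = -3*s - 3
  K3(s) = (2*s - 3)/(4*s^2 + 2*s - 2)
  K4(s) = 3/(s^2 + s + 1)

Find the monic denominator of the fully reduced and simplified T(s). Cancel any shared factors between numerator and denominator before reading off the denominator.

First reduce the diagram to T(s).

Step 1: cascade K2, K3, K4 = (27 - 18*s)/(4*s^3 + 2*s^2 + 2*s - 2)
Step 2: apply the feedback formula to K1, (K2*K3*K4) = (8*s^4 + 8*s^3 + 6*s^2 - 2*s - 2)/(12*s^5 + 22*s^4 + 22*s^3 - 30*s^2 + 32*s + 23)
The result of step 2 is T(s) in lowest terms. Its denominator has leading coefficient 12; dividing the denominator through by 12 makes it monic.

Answer: s^5 + 11*s^4/6 + 11*s^3/6 - 5*s^2/2 + 8*s/3 + 23/12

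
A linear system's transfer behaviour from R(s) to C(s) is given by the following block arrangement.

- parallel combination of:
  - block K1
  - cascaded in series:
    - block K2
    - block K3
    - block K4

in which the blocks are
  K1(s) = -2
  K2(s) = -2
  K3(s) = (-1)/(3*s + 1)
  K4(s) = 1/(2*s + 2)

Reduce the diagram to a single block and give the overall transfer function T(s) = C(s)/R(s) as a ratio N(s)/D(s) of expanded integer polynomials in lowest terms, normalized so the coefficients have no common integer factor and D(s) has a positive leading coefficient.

Reducing step by step:

Step 1 - multiply K2, K3, K4 (series), giving 1/(3*s^2 + 4*s + 1)
Step 2 - sum the parallel branches K1, (K2*K3*K4); the result is T(s) itself (integer coefficients, no common factor, positive leading denominator coefficient)

Answer: (-6*s^2 - 8*s - 1)/(3*s^2 + 4*s + 1)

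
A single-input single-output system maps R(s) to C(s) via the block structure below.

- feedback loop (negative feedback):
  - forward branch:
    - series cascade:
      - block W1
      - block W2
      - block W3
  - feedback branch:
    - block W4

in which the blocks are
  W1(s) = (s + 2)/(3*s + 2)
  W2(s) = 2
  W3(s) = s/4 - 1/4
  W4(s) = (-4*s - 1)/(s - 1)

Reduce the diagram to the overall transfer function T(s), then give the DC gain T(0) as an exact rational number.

1. cascade W1, W2, W3 gives (s^2 + s - 2)/(6*s + 4)
2. collapse the loop ((W1*W2*W3) forward, W4 return) gives (-s^2 - s + 2)/(4*s^2 + 3*s - 2)
Step 2 gives the overall T(s). Then T(0) = 2/(-2) = -1.

Therefore the answer is -1.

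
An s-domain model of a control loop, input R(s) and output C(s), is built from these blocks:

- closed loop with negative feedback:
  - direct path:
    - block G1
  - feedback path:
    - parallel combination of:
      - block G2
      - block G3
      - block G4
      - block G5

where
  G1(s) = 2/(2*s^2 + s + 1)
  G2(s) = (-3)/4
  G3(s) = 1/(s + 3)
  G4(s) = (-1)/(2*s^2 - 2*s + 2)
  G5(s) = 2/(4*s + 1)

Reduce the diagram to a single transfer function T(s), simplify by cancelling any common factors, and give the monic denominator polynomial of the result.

The answer is s^6 + 11*s^5/4 - 5*s^4/8 + 43*s^3/16 + 17*s^2/8 - 17*s/8 + 19/16.

Reasoning:
Step 1. reduce the parallel group G2, G3, G4, G5; result (-12*s^4 - 3*s^3 + 14*s^2 - 60*s + 13)/(16*s^4 + 36*s^3 - 24*s^2 + 40*s + 12)
Step 2. feedback reduction of G1, (G2+G3+G4+G5); result (16*s^4 + 36*s^3 - 24*s^2 + 40*s + 12)/(16*s^6 + 44*s^5 - 10*s^4 + 43*s^3 + 34*s^2 - 34*s + 19)
No further cancellation is possible in the step-2 result, so that is T(s). Its denominator becomes monic after dividing by the leading coefficient 16.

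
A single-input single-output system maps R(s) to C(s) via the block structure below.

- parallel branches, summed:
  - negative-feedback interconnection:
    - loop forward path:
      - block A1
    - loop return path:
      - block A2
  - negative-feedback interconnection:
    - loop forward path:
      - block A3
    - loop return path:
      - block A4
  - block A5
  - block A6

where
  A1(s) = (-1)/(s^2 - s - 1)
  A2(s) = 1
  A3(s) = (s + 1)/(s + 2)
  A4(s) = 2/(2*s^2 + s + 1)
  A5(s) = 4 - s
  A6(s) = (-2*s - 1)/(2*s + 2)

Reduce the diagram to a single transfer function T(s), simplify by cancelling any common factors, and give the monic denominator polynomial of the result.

Step 1. close the feedback loop around A1, A2 gives (-1)/(s^2 - s - 2)
Step 2. reduce the feedback loop with forward A3 and return A4 gives (2*s^3 + 3*s^2 + 2*s + 1)/(2*s^3 + 5*s^2 + 5*s + 4)
Step 3. reduce the parallel group [A1/(1+A1*A2)], [A3/(1+A3*A4)], A5, A6 gives (-4*s^6 + 10*s^5 + 30*s^4 - 15*s^3 - 67*s^2 - 94*s - 68)/(4*s^5 + 6*s^4 - 8*s^3 - 22*s^2 - 28*s - 16)
That last expression is T(s), already simplified. Scaling its denominator by 1/4 (the reciprocal of the leading coefficient) yields the monic denominator.

Hence the answer: s^5 + 3*s^4/2 - 2*s^3 - 11*s^2/2 - 7*s - 4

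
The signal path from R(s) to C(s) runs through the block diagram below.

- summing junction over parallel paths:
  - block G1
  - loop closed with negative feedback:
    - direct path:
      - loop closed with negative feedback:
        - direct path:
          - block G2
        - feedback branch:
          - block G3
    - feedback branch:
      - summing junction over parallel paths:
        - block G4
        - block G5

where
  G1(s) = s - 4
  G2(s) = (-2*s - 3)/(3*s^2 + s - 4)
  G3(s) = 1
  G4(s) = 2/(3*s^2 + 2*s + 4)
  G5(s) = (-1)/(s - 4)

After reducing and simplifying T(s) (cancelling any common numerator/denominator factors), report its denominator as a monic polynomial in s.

Step 1: reduce the feedback loop with forward G2 and return G3 gives (-2*s - 3)/(3*s^2 - s - 7)
Step 2: reduce the parallel group G4, G5 gives (-3*s^2 - 12)/(3*s^3 - 10*s^2 - 4*s - 16)
Step 3: reduce the feedback loop with forward [G2/(1+G2*G3)] and return (G4+G5) gives (-6*s^4 + 11*s^3 + 38*s^2 + 44*s + 48)/(9*s^5 - 33*s^4 - 17*s^3 + 35*s^2 + 68*s + 148)
Step 4: parallel reduction of G1, [[G2/(1+G2*G3)]/(1+[G2/(1+G2*G3)]*(G4+G5))] gives (9*s^6 - 69*s^5 + 109*s^4 + 114*s^3 - 34*s^2 - 80*s - 544)/(9*s^5 - 33*s^4 - 17*s^3 + 35*s^2 + 68*s + 148)
The result of step 4 is T(s) in lowest terms. Its denominator has leading coefficient 9; dividing the denominator through by 9 makes it monic.

Therefore the answer is s^5 - 11*s^4/3 - 17*s^3/9 + 35*s^2/9 + 68*s/9 + 148/9.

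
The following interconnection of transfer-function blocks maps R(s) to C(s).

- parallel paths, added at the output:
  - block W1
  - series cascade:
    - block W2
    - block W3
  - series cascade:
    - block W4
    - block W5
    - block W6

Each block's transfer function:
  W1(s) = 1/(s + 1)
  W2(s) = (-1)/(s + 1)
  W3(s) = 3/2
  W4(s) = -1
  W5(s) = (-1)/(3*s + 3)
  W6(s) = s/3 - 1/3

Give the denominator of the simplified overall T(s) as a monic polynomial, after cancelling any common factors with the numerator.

Reducing step by step:

Step 1 - combine W2, W3 in series -> (-3)/(2*s + 2)
Step 2 - multiply W4, W5, W6 (series) -> (s - 1)/(9*s + 9)
Step 3 - combine W1, (W2*W3), (W4*W5*W6) in parallel -> (2*s - 11)/(18*s + 18)
T(s) is the step-3 result (common factors already cancelled). Leading coefficient of the denominator: 18. Divide through by 18 for the monic polynomial.

Answer: s + 1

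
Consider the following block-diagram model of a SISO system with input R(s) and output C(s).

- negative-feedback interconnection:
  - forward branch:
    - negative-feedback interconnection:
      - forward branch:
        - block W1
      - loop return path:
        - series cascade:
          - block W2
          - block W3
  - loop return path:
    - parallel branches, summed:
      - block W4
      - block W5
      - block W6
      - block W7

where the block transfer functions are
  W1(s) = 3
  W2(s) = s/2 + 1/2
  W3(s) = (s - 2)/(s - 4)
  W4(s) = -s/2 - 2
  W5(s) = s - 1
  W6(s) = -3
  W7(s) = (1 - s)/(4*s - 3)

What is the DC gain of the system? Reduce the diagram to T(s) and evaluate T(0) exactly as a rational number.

Step 1 - reduce the series chain W2, W3 gives (s^2 - s - 2)/(2*s - 8)
Step 2 - reduce the feedback loop with forward W1 and return (W2*W3) gives (6*s - 24)/(3*s^2 - s - 14)
Step 3 - parallel reduction of W4, W5, W6, W7 gives (4*s^2 - 53*s + 38)/(8*s - 6)
Step 4 - close the feedback loop around [W1/(1+W1*(W2*W3))], (W4+W5+W6+W7) gives (24*s^2 - 114*s + 72)/(24*s^3 - 220*s^2 + 697*s - 414)
The step-4 result is T(s). Setting s = 0: T(0) = 72/(-414) = -4/23.

Answer: -4/23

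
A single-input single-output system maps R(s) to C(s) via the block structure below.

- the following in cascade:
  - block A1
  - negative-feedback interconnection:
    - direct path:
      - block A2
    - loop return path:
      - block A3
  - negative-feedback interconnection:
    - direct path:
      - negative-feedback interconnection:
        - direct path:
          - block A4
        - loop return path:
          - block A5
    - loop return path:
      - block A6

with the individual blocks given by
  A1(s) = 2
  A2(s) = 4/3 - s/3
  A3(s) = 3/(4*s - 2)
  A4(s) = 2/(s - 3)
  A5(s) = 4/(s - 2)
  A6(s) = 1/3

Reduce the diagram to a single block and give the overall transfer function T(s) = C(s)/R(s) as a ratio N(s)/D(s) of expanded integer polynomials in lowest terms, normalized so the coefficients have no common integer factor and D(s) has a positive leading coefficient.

Step 1. collapse the loop (A2 forward, A3 return) gives (-4*s^2 + 18*s - 8)/(9*s + 6)
Step 2. collapse the loop (A4 forward, A5 return) gives (2*s - 4)/(s^2 - 5*s + 14)
Step 3. collapse the loop ([A4/(1+A4*A5)] forward, A6 return) gives (6*s - 12)/(3*s^2 - 13*s + 38)
Step 4. reduce the series chain A1, [A2/(1+A2*A3)], [[A4/(1+A4*A5)]/(1+[A4/(1+A4*A5)]*A6)] - this is the overall T(s), already in the required normalized form

Hence the answer: (-16*s^3 + 104*s^2 - 176*s + 64)/(9*s^3 - 33*s^2 + 88*s + 76)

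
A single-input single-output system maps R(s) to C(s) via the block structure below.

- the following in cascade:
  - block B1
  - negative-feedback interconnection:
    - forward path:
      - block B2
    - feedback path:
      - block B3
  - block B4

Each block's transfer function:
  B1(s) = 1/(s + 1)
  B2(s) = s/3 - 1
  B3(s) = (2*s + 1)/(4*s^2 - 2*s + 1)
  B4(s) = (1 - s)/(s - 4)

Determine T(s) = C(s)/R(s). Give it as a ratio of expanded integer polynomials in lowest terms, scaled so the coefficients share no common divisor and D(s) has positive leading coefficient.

Step 1 - feedback reduction of B2, B3 gives (4*s^3 - 14*s^2 + 7*s - 3)/(14*s^2 - 11*s)
Step 2 - combine B1, [B2/(1+B2*B3)], B4 in series, giving the overall T(s)

Hence the answer: (-4*s^4 + 18*s^3 - 21*s^2 + 10*s - 3)/(14*s^4 - 53*s^3 - 23*s^2 + 44*s)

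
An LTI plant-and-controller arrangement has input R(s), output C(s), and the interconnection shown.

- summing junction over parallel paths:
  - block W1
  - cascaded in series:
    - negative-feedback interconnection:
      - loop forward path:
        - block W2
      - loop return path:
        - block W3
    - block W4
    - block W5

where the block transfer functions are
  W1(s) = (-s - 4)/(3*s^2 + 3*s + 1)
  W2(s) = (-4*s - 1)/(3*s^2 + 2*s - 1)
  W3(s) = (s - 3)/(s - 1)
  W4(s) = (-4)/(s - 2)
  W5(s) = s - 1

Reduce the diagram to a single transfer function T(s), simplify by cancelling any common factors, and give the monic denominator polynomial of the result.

Reducing step by step:

[1] feedback reduction of W2, W3 -> (-4*s^2 + 3*s + 1)/(3*s^3 - 5*s^2 + 8*s + 4)
[2] combine [W2/(1+W2*W3)], W4, W5 in series -> (16*s^3 - 28*s^2 + 8*s + 4)/(3*s^4 - 11*s^3 + 18*s^2 - 12*s - 8)
[3] combine W1, ([W2/(1+W2*W3)]*W4*W5) in parallel -> (45*s^5 - 37*s^4 - 18*s^3 - 52*s^2 + 76*s + 36)/(9*s^6 - 24*s^5 + 24*s^4 + 7*s^3 - 42*s^2 - 36*s - 8)
No further cancellation is possible in the step-3 result, so that is T(s). Its denominator becomes monic after dividing by the leading coefficient 9.

Answer: s^6 - 8*s^5/3 + 8*s^4/3 + 7*s^3/9 - 14*s^2/3 - 4*s - 8/9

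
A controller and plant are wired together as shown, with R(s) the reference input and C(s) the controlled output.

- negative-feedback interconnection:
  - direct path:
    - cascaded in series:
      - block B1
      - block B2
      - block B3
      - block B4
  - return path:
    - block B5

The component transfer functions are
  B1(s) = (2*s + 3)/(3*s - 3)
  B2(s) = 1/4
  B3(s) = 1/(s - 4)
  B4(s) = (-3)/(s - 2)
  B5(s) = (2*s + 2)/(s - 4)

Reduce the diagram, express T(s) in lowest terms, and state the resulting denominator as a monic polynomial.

Answer: s^4 - 11*s^3 + 41*s^2 - 133*s/2 + 61/2

Working:
Step 1 - multiply B1, B2, B3, B4 (series) = (-2*s - 3)/(4*s^3 - 28*s^2 + 56*s - 32)
Step 2 - collapse the loop ((B1*B2*B3*B4) forward, B5 return) = (-2*s^2 + 5*s + 12)/(4*s^4 - 44*s^3 + 164*s^2 - 266*s + 122)
T(s) is the step-2 result (common factors already cancelled). Leading coefficient of the denominator: 4. Divide through by 4 for the monic polynomial.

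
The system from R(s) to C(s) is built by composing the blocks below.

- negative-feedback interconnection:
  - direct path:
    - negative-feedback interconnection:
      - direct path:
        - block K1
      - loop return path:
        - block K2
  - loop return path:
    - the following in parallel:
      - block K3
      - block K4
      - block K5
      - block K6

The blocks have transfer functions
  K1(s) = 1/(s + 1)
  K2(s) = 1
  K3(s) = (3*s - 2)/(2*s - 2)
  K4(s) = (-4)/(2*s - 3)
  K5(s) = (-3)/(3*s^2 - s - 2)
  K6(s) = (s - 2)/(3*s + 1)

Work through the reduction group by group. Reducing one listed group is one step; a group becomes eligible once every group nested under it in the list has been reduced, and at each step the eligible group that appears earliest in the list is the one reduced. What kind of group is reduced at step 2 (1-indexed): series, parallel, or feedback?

[1] reduce the feedback loop with forward K1 and return K2
[2] add K3, K4, K5, K6 (parallel)
[3] reduce the feedback loop with forward [K1/(1+K1*K2)] and return (K3+K4+K5+K6)
At step 2 the group reduced is parallel.

Therefore the answer is parallel.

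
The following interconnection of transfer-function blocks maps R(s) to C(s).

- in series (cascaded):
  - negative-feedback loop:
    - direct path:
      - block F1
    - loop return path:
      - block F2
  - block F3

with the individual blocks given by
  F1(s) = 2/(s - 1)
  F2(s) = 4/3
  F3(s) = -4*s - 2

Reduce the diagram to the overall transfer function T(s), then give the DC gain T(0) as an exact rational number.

[1] reduce the feedback loop with forward F1 and return F2 -> 6/(3*s + 5)
[2] cascade [F1/(1+F1*F2)], F3 -> (-24*s - 12)/(3*s + 5)
That last expression is T(s); at s = 0 only the constant terms survive, so T(0) = -12/5.

Hence the answer: -12/5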